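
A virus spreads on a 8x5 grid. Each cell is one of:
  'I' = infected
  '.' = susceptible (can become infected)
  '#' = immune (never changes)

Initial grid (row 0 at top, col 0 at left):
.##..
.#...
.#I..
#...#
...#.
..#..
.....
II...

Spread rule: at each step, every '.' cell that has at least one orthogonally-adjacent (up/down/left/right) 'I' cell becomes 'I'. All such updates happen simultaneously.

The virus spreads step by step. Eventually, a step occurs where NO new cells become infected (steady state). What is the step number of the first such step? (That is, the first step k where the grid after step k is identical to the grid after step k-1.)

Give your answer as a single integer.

Answer: 7

Derivation:
Step 0 (initial): 3 infected
Step 1: +6 new -> 9 infected
Step 2: +9 new -> 18 infected
Step 3: +6 new -> 24 infected
Step 4: +3 new -> 27 infected
Step 5: +1 new -> 28 infected
Step 6: +1 new -> 29 infected
Step 7: +0 new -> 29 infected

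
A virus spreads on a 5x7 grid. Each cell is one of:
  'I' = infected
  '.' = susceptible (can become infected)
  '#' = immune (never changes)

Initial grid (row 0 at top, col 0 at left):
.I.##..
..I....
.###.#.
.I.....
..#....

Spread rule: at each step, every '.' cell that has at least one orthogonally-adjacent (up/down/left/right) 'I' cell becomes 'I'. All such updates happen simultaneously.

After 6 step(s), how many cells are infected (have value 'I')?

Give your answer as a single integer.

Answer: 28

Derivation:
Step 0 (initial): 3 infected
Step 1: +7 new -> 10 infected
Step 2: +5 new -> 15 infected
Step 3: +4 new -> 19 infected
Step 4: +4 new -> 23 infected
Step 5: +4 new -> 27 infected
Step 6: +1 new -> 28 infected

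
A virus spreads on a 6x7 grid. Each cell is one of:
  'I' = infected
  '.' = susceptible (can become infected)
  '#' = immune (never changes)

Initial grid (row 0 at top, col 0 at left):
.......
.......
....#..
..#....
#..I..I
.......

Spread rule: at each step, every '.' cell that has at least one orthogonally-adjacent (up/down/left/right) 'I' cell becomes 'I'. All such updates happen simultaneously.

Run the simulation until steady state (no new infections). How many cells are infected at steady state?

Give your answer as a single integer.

Answer: 39

Derivation:
Step 0 (initial): 2 infected
Step 1: +7 new -> 9 infected
Step 2: +8 new -> 17 infected
Step 3: +6 new -> 23 infected
Step 4: +8 new -> 31 infected
Step 5: +5 new -> 36 infected
Step 6: +2 new -> 38 infected
Step 7: +1 new -> 39 infected
Step 8: +0 new -> 39 infected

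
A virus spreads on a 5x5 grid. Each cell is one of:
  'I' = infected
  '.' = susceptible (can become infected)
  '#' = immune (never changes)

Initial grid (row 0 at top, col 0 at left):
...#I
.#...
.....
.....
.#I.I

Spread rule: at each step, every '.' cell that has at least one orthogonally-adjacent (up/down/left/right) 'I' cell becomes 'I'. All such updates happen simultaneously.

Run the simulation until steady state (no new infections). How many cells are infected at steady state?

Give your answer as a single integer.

Answer: 22

Derivation:
Step 0 (initial): 3 infected
Step 1: +4 new -> 7 infected
Step 2: +5 new -> 12 infected
Step 3: +4 new -> 16 infected
Step 4: +3 new -> 19 infected
Step 5: +2 new -> 21 infected
Step 6: +1 new -> 22 infected
Step 7: +0 new -> 22 infected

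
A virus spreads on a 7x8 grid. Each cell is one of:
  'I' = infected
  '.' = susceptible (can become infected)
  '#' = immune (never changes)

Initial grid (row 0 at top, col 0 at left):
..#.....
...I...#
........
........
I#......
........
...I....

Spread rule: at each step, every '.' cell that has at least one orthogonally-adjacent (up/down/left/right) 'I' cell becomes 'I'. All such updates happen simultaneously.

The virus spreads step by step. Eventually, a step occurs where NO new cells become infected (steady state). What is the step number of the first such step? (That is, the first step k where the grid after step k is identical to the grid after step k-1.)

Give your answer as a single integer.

Answer: 7

Derivation:
Step 0 (initial): 3 infected
Step 1: +9 new -> 12 infected
Step 2: +15 new -> 27 infected
Step 3: +12 new -> 39 infected
Step 4: +7 new -> 46 infected
Step 5: +5 new -> 51 infected
Step 6: +2 new -> 53 infected
Step 7: +0 new -> 53 infected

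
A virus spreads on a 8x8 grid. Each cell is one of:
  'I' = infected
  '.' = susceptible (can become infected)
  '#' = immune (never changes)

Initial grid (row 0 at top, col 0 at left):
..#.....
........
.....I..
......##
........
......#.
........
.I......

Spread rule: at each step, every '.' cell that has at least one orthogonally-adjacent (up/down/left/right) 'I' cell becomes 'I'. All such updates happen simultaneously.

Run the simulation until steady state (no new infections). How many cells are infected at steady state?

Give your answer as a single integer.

Step 0 (initial): 2 infected
Step 1: +7 new -> 9 infected
Step 2: +11 new -> 20 infected
Step 3: +14 new -> 34 infected
Step 4: +15 new -> 49 infected
Step 5: +6 new -> 55 infected
Step 6: +4 new -> 59 infected
Step 7: +1 new -> 60 infected
Step 8: +0 new -> 60 infected

Answer: 60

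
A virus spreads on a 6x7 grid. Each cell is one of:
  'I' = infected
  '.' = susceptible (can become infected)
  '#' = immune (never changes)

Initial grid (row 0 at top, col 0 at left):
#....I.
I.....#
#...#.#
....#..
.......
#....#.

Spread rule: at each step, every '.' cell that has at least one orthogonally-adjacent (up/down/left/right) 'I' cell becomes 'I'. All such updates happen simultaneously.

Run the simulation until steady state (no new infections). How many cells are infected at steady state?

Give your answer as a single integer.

Answer: 34

Derivation:
Step 0 (initial): 2 infected
Step 1: +4 new -> 6 infected
Step 2: +6 new -> 12 infected
Step 3: +5 new -> 17 infected
Step 4: +6 new -> 23 infected
Step 5: +6 new -> 29 infected
Step 6: +4 new -> 33 infected
Step 7: +1 new -> 34 infected
Step 8: +0 new -> 34 infected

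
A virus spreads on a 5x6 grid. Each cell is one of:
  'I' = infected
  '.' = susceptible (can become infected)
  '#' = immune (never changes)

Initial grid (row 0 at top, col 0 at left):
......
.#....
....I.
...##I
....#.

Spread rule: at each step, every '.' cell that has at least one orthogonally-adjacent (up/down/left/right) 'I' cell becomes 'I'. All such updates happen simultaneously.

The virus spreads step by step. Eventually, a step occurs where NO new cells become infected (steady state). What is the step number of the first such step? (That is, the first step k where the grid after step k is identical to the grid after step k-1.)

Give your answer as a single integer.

Step 0 (initial): 2 infected
Step 1: +4 new -> 6 infected
Step 2: +4 new -> 10 infected
Step 3: +5 new -> 15 infected
Step 4: +4 new -> 19 infected
Step 5: +5 new -> 24 infected
Step 6: +2 new -> 26 infected
Step 7: +0 new -> 26 infected

Answer: 7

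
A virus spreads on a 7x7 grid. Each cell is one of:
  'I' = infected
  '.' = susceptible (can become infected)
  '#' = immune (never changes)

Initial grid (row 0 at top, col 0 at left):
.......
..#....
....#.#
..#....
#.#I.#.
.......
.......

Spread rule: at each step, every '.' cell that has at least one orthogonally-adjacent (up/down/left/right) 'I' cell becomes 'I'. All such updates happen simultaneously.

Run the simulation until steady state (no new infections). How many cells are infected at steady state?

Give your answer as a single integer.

Step 0 (initial): 1 infected
Step 1: +3 new -> 4 infected
Step 2: +5 new -> 9 infected
Step 3: +7 new -> 16 infected
Step 4: +10 new -> 26 infected
Step 5: +9 new -> 35 infected
Step 6: +5 new -> 40 infected
Step 7: +2 new -> 42 infected
Step 8: +0 new -> 42 infected

Answer: 42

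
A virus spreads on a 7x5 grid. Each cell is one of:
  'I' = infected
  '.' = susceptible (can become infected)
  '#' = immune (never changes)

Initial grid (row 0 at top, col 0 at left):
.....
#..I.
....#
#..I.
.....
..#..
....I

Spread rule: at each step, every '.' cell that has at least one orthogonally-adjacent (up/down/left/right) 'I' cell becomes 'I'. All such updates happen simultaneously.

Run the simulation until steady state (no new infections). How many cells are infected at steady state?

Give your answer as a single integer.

Step 0 (initial): 3 infected
Step 1: +9 new -> 12 infected
Step 2: +9 new -> 21 infected
Step 3: +4 new -> 25 infected
Step 4: +5 new -> 30 infected
Step 5: +1 new -> 31 infected
Step 6: +0 new -> 31 infected

Answer: 31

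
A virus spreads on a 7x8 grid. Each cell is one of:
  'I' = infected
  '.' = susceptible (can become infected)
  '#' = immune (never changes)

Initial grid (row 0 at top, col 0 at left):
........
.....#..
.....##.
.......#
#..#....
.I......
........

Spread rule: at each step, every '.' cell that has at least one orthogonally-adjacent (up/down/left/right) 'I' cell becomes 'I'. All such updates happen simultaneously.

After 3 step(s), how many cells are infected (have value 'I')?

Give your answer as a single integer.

Answer: 15

Derivation:
Step 0 (initial): 1 infected
Step 1: +4 new -> 5 infected
Step 2: +5 new -> 10 infected
Step 3: +5 new -> 15 infected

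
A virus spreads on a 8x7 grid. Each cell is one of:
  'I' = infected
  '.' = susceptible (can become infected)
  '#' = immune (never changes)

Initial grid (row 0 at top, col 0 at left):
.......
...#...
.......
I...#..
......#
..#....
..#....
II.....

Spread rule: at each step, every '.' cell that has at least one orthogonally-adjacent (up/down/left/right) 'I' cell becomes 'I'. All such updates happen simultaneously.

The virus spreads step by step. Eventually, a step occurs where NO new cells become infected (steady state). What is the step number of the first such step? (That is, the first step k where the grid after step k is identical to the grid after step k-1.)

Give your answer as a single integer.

Answer: 10

Derivation:
Step 0 (initial): 3 infected
Step 1: +6 new -> 9 infected
Step 2: +7 new -> 16 infected
Step 3: +7 new -> 23 infected
Step 4: +7 new -> 30 infected
Step 5: +6 new -> 36 infected
Step 6: +6 new -> 42 infected
Step 7: +5 new -> 47 infected
Step 8: +3 new -> 50 infected
Step 9: +1 new -> 51 infected
Step 10: +0 new -> 51 infected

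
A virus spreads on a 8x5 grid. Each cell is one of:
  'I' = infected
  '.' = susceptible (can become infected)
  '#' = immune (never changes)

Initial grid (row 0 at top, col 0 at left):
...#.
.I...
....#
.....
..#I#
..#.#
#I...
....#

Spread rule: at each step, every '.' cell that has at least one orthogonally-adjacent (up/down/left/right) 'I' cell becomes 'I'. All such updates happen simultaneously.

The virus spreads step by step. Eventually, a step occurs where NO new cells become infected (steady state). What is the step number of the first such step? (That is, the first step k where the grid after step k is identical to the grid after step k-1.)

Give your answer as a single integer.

Answer: 5

Derivation:
Step 0 (initial): 3 infected
Step 1: +9 new -> 12 infected
Step 2: +14 new -> 26 infected
Step 3: +5 new -> 31 infected
Step 4: +1 new -> 32 infected
Step 5: +0 new -> 32 infected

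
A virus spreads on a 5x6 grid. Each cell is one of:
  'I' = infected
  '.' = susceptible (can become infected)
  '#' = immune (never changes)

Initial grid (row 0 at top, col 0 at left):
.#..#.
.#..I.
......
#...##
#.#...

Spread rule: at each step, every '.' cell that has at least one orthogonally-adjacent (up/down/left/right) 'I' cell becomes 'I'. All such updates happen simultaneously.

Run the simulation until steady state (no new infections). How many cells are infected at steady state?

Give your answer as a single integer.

Step 0 (initial): 1 infected
Step 1: +3 new -> 4 infected
Step 2: +5 new -> 9 infected
Step 3: +3 new -> 12 infected
Step 4: +3 new -> 15 infected
Step 5: +3 new -> 18 infected
Step 6: +3 new -> 21 infected
Step 7: +1 new -> 22 infected
Step 8: +0 new -> 22 infected

Answer: 22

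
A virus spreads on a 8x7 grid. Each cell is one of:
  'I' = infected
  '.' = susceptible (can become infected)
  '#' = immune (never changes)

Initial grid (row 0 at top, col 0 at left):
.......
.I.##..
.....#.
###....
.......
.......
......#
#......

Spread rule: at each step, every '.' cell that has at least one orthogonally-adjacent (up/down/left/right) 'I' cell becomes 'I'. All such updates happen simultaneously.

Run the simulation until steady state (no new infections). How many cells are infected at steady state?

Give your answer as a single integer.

Step 0 (initial): 1 infected
Step 1: +4 new -> 5 infected
Step 2: +4 new -> 9 infected
Step 3: +2 new -> 11 infected
Step 4: +3 new -> 14 infected
Step 5: +3 new -> 17 infected
Step 6: +6 new -> 23 infected
Step 7: +7 new -> 30 infected
Step 8: +8 new -> 38 infected
Step 9: +6 new -> 44 infected
Step 10: +3 new -> 47 infected
Step 11: +1 new -> 48 infected
Step 12: +0 new -> 48 infected

Answer: 48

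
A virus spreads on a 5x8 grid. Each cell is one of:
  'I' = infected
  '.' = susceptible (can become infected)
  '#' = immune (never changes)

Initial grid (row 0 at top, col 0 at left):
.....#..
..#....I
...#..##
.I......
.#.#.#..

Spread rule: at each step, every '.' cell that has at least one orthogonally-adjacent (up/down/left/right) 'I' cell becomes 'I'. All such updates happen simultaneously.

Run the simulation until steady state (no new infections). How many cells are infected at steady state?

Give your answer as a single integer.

Step 0 (initial): 2 infected
Step 1: +5 new -> 7 infected
Step 2: +8 new -> 15 infected
Step 3: +5 new -> 20 infected
Step 4: +7 new -> 27 infected
Step 5: +2 new -> 29 infected
Step 6: +2 new -> 31 infected
Step 7: +1 new -> 32 infected
Step 8: +0 new -> 32 infected

Answer: 32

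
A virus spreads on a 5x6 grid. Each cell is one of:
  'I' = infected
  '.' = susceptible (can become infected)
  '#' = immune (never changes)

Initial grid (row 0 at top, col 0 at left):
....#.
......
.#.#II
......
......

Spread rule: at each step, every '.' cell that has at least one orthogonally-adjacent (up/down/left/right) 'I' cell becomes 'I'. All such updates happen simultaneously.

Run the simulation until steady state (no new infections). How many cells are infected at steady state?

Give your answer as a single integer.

Answer: 27

Derivation:
Step 0 (initial): 2 infected
Step 1: +4 new -> 6 infected
Step 2: +5 new -> 11 infected
Step 3: +4 new -> 15 infected
Step 4: +5 new -> 20 infected
Step 5: +4 new -> 24 infected
Step 6: +3 new -> 27 infected
Step 7: +0 new -> 27 infected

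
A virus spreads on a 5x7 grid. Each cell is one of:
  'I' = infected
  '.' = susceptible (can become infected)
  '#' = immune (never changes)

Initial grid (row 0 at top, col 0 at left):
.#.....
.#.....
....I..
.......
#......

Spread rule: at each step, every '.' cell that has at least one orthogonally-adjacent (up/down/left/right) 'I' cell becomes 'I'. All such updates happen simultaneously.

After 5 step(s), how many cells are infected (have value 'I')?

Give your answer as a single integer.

Step 0 (initial): 1 infected
Step 1: +4 new -> 5 infected
Step 2: +8 new -> 13 infected
Step 3: +9 new -> 22 infected
Step 4: +6 new -> 28 infected
Step 5: +3 new -> 31 infected

Answer: 31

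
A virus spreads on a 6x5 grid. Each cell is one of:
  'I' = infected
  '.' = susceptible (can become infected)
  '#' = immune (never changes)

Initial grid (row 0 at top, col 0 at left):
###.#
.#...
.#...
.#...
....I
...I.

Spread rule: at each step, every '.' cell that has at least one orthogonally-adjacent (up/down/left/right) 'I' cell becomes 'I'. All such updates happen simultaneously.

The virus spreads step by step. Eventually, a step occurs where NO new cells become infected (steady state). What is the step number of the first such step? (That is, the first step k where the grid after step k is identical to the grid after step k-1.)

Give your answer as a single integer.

Step 0 (initial): 2 infected
Step 1: +4 new -> 6 infected
Step 2: +4 new -> 10 infected
Step 3: +5 new -> 15 infected
Step 4: +3 new -> 18 infected
Step 5: +3 new -> 21 infected
Step 6: +1 new -> 22 infected
Step 7: +1 new -> 23 infected
Step 8: +0 new -> 23 infected

Answer: 8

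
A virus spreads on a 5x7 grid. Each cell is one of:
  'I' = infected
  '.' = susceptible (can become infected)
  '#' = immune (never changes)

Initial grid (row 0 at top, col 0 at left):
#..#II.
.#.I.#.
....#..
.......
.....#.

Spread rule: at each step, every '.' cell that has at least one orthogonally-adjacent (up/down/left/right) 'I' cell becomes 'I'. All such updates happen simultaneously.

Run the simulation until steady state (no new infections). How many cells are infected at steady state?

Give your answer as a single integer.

Step 0 (initial): 3 infected
Step 1: +4 new -> 7 infected
Step 2: +4 new -> 11 infected
Step 3: +6 new -> 17 infected
Step 4: +7 new -> 24 infected
Step 5: +4 new -> 28 infected
Step 6: +1 new -> 29 infected
Step 7: +0 new -> 29 infected

Answer: 29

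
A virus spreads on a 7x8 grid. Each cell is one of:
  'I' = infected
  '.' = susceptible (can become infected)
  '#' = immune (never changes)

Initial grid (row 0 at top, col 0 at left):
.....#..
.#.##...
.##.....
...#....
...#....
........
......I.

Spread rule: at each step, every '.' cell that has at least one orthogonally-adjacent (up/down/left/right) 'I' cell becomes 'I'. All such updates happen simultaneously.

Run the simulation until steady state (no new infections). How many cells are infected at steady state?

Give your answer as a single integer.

Answer: 48

Derivation:
Step 0 (initial): 1 infected
Step 1: +3 new -> 4 infected
Step 2: +4 new -> 8 infected
Step 3: +5 new -> 13 infected
Step 4: +6 new -> 19 infected
Step 5: +6 new -> 25 infected
Step 6: +7 new -> 32 infected
Step 7: +5 new -> 37 infected
Step 8: +2 new -> 39 infected
Step 9: +1 new -> 40 infected
Step 10: +1 new -> 41 infected
Step 11: +1 new -> 42 infected
Step 12: +1 new -> 43 infected
Step 13: +1 new -> 44 infected
Step 14: +1 new -> 45 infected
Step 15: +2 new -> 47 infected
Step 16: +1 new -> 48 infected
Step 17: +0 new -> 48 infected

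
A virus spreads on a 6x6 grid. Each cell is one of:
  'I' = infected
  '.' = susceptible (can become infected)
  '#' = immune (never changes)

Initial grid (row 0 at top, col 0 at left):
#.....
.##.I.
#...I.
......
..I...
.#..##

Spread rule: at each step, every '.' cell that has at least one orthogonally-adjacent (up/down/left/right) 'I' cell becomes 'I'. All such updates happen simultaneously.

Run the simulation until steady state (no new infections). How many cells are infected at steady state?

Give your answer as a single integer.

Answer: 28

Derivation:
Step 0 (initial): 3 infected
Step 1: +10 new -> 13 infected
Step 2: +9 new -> 22 infected
Step 3: +5 new -> 27 infected
Step 4: +1 new -> 28 infected
Step 5: +0 new -> 28 infected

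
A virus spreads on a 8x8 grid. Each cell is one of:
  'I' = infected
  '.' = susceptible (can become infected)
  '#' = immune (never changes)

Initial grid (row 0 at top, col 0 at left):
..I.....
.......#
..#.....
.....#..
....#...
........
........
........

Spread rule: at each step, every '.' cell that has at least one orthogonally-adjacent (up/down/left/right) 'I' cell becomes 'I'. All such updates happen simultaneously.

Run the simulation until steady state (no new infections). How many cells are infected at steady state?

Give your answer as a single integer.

Step 0 (initial): 1 infected
Step 1: +3 new -> 4 infected
Step 2: +4 new -> 8 infected
Step 3: +5 new -> 13 infected
Step 4: +6 new -> 19 infected
Step 5: +8 new -> 27 infected
Step 6: +5 new -> 32 infected
Step 7: +7 new -> 39 infected
Step 8: +8 new -> 47 infected
Step 9: +7 new -> 54 infected
Step 10: +3 new -> 57 infected
Step 11: +2 new -> 59 infected
Step 12: +1 new -> 60 infected
Step 13: +0 new -> 60 infected

Answer: 60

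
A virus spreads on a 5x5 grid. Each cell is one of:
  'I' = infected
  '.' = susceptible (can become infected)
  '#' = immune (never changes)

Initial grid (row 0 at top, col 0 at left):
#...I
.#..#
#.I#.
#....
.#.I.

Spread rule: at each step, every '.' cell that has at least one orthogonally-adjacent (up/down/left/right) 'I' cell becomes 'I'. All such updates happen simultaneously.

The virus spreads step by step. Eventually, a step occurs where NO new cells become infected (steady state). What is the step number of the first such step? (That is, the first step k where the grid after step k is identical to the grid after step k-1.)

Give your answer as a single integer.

Answer: 4

Derivation:
Step 0 (initial): 3 infected
Step 1: +7 new -> 10 infected
Step 2: +4 new -> 14 infected
Step 3: +2 new -> 16 infected
Step 4: +0 new -> 16 infected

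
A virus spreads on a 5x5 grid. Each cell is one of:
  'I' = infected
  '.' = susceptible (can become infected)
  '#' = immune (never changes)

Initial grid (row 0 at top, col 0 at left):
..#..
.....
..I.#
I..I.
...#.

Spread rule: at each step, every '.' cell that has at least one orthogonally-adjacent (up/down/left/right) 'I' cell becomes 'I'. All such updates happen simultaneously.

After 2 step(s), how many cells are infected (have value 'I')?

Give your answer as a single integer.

Answer: 17

Derivation:
Step 0 (initial): 3 infected
Step 1: +8 new -> 11 infected
Step 2: +6 new -> 17 infected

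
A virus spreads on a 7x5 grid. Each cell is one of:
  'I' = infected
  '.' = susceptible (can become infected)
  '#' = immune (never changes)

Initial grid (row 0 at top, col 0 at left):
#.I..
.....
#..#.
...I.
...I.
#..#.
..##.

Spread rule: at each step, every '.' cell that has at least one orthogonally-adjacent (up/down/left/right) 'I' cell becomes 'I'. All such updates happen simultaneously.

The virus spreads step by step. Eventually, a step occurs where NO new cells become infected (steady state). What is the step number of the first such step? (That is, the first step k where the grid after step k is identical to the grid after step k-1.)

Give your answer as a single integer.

Step 0 (initial): 3 infected
Step 1: +7 new -> 10 infected
Step 2: +9 new -> 19 infected
Step 3: +7 new -> 26 infected
Step 4: +1 new -> 27 infected
Step 5: +1 new -> 28 infected
Step 6: +0 new -> 28 infected

Answer: 6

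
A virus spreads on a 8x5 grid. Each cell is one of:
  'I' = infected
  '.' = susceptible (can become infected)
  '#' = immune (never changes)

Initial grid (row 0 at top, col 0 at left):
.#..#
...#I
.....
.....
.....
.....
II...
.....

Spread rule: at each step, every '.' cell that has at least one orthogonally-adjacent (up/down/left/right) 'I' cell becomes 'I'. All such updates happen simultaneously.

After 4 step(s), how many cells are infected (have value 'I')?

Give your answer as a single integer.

Answer: 32

Derivation:
Step 0 (initial): 3 infected
Step 1: +6 new -> 9 infected
Step 2: +7 new -> 16 infected
Step 3: +9 new -> 25 infected
Step 4: +7 new -> 32 infected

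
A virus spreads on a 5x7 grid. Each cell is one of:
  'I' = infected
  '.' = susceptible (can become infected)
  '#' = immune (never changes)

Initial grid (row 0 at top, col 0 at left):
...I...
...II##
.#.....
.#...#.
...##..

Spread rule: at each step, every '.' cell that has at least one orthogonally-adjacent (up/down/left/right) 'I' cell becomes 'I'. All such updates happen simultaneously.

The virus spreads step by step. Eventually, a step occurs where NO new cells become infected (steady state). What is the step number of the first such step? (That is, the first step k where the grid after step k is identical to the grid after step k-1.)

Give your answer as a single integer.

Answer: 7

Derivation:
Step 0 (initial): 3 infected
Step 1: +5 new -> 8 infected
Step 2: +7 new -> 15 infected
Step 3: +5 new -> 20 infected
Step 4: +3 new -> 23 infected
Step 5: +3 new -> 26 infected
Step 6: +2 new -> 28 infected
Step 7: +0 new -> 28 infected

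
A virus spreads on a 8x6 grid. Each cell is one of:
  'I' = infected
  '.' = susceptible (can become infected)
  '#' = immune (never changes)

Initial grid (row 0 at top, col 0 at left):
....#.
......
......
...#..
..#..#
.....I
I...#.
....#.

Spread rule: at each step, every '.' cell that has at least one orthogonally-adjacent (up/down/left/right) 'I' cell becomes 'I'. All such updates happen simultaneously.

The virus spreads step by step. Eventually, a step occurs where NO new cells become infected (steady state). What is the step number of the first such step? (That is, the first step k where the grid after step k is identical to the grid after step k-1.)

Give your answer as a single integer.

Answer: 9

Derivation:
Step 0 (initial): 2 infected
Step 1: +5 new -> 7 infected
Step 2: +7 new -> 14 infected
Step 3: +7 new -> 21 infected
Step 4: +5 new -> 26 infected
Step 5: +6 new -> 32 infected
Step 6: +5 new -> 37 infected
Step 7: +4 new -> 41 infected
Step 8: +1 new -> 42 infected
Step 9: +0 new -> 42 infected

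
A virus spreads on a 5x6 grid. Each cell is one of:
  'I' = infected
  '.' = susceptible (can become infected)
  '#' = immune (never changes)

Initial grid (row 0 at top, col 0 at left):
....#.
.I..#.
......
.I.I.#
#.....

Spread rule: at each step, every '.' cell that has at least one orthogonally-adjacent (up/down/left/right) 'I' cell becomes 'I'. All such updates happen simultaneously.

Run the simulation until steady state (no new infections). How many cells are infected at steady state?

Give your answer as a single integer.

Step 0 (initial): 3 infected
Step 1: +10 new -> 13 infected
Step 2: +8 new -> 21 infected
Step 3: +3 new -> 24 infected
Step 4: +1 new -> 25 infected
Step 5: +1 new -> 26 infected
Step 6: +0 new -> 26 infected

Answer: 26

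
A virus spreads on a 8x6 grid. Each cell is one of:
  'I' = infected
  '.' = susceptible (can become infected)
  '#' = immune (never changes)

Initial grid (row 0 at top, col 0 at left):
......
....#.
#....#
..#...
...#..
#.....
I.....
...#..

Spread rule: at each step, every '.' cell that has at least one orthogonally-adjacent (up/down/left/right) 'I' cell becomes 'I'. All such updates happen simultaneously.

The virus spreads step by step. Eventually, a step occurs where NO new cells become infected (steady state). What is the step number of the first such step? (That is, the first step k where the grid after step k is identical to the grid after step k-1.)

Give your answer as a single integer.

Answer: 13

Derivation:
Step 0 (initial): 1 infected
Step 1: +2 new -> 3 infected
Step 2: +3 new -> 6 infected
Step 3: +4 new -> 10 infected
Step 4: +5 new -> 15 infected
Step 5: +5 new -> 20 infected
Step 6: +5 new -> 25 infected
Step 7: +6 new -> 31 infected
Step 8: +6 new -> 37 infected
Step 9: +1 new -> 38 infected
Step 10: +1 new -> 39 infected
Step 11: +1 new -> 40 infected
Step 12: +1 new -> 41 infected
Step 13: +0 new -> 41 infected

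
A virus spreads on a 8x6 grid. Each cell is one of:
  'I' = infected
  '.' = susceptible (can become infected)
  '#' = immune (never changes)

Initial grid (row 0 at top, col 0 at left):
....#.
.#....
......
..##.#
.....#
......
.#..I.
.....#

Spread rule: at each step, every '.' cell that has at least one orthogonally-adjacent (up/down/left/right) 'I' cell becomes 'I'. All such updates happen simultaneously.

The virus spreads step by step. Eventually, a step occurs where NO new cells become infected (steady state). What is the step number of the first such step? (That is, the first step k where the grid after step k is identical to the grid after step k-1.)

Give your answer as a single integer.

Answer: 11

Derivation:
Step 0 (initial): 1 infected
Step 1: +4 new -> 5 infected
Step 2: +5 new -> 10 infected
Step 3: +4 new -> 14 infected
Step 4: +4 new -> 18 infected
Step 5: +6 new -> 24 infected
Step 6: +6 new -> 30 infected
Step 7: +5 new -> 35 infected
Step 8: +2 new -> 37 infected
Step 9: +2 new -> 39 infected
Step 10: +1 new -> 40 infected
Step 11: +0 new -> 40 infected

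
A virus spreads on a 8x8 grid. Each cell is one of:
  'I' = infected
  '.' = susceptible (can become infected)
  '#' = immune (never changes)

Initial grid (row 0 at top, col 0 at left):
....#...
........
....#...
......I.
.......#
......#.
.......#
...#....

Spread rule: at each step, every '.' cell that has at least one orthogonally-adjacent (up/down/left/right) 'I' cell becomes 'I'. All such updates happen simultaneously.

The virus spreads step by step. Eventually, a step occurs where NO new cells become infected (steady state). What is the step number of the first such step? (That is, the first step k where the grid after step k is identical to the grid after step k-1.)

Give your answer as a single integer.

Answer: 11

Derivation:
Step 0 (initial): 1 infected
Step 1: +4 new -> 5 infected
Step 2: +5 new -> 10 infected
Step 3: +6 new -> 16 infected
Step 4: +8 new -> 24 infected
Step 5: +8 new -> 32 infected
Step 6: +9 new -> 41 infected
Step 7: +7 new -> 48 infected
Step 8: +5 new -> 53 infected
Step 9: +3 new -> 56 infected
Step 10: +1 new -> 57 infected
Step 11: +0 new -> 57 infected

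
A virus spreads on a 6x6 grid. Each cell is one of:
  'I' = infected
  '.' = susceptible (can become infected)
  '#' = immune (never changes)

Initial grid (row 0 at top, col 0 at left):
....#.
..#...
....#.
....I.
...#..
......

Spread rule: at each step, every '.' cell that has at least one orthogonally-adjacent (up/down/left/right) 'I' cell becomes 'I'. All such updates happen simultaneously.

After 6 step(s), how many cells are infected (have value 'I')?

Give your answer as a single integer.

Step 0 (initial): 1 infected
Step 1: +3 new -> 4 infected
Step 2: +5 new -> 9 infected
Step 3: +7 new -> 16 infected
Step 4: +7 new -> 23 infected
Step 5: +5 new -> 28 infected
Step 6: +3 new -> 31 infected

Answer: 31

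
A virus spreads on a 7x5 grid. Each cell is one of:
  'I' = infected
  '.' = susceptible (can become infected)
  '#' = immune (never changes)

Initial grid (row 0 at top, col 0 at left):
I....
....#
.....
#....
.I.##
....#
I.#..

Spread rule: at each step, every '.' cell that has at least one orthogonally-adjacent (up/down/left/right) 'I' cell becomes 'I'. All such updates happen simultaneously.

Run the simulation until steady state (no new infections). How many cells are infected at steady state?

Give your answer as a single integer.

Step 0 (initial): 3 infected
Step 1: +8 new -> 11 infected
Step 2: +6 new -> 17 infected
Step 3: +5 new -> 22 infected
Step 4: +5 new -> 27 infected
Step 5: +2 new -> 29 infected
Step 6: +0 new -> 29 infected

Answer: 29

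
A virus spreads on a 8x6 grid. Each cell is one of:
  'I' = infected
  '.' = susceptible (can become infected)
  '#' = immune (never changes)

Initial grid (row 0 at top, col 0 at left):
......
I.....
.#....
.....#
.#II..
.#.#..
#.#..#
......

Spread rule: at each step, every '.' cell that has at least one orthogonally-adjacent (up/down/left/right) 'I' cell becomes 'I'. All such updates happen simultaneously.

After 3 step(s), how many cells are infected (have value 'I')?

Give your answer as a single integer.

Answer: 25

Derivation:
Step 0 (initial): 3 infected
Step 1: +7 new -> 10 infected
Step 2: +9 new -> 19 infected
Step 3: +6 new -> 25 infected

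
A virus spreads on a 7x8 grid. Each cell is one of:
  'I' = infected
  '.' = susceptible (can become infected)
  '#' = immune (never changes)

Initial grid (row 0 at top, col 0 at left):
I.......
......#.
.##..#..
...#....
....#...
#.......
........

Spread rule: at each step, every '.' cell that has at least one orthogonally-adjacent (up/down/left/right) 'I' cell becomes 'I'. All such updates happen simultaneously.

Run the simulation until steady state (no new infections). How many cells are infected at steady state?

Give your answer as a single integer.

Answer: 49

Derivation:
Step 0 (initial): 1 infected
Step 1: +2 new -> 3 infected
Step 2: +3 new -> 6 infected
Step 3: +3 new -> 9 infected
Step 4: +4 new -> 13 infected
Step 5: +5 new -> 18 infected
Step 6: +5 new -> 23 infected
Step 7: +5 new -> 28 infected
Step 8: +5 new -> 33 infected
Step 9: +5 new -> 38 infected
Step 10: +5 new -> 43 infected
Step 11: +3 new -> 46 infected
Step 12: +2 new -> 48 infected
Step 13: +1 new -> 49 infected
Step 14: +0 new -> 49 infected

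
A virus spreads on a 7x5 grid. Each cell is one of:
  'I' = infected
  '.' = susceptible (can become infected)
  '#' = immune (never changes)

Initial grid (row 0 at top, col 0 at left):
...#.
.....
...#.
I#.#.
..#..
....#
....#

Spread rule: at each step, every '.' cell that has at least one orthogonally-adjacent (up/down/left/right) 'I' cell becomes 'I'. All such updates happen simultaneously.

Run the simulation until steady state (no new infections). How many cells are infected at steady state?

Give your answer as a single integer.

Step 0 (initial): 1 infected
Step 1: +2 new -> 3 infected
Step 2: +4 new -> 7 infected
Step 3: +5 new -> 12 infected
Step 4: +5 new -> 17 infected
Step 5: +4 new -> 21 infected
Step 6: +3 new -> 24 infected
Step 7: +3 new -> 27 infected
Step 8: +1 new -> 28 infected
Step 9: +0 new -> 28 infected

Answer: 28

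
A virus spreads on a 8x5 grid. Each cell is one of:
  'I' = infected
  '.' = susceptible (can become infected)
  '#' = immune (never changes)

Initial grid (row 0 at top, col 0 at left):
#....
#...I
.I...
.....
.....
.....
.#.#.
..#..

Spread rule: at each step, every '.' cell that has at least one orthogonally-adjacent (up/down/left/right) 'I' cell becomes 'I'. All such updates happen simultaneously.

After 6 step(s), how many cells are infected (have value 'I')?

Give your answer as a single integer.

Step 0 (initial): 2 infected
Step 1: +7 new -> 9 infected
Step 2: +8 new -> 17 infected
Step 3: +6 new -> 23 infected
Step 4: +4 new -> 27 infected
Step 5: +4 new -> 31 infected
Step 6: +2 new -> 33 infected

Answer: 33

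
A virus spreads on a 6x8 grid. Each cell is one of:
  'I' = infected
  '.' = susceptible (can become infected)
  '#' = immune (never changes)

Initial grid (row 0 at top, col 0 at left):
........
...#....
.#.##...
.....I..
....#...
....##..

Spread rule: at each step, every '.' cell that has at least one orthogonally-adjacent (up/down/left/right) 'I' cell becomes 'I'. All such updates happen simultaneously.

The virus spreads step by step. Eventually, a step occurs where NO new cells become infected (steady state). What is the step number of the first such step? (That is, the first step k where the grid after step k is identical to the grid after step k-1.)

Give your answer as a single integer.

Answer: 9

Derivation:
Step 0 (initial): 1 infected
Step 1: +4 new -> 5 infected
Step 2: +5 new -> 10 infected
Step 3: +8 new -> 18 infected
Step 4: +8 new -> 26 infected
Step 5: +6 new -> 32 infected
Step 6: +5 new -> 37 infected
Step 7: +3 new -> 40 infected
Step 8: +1 new -> 41 infected
Step 9: +0 new -> 41 infected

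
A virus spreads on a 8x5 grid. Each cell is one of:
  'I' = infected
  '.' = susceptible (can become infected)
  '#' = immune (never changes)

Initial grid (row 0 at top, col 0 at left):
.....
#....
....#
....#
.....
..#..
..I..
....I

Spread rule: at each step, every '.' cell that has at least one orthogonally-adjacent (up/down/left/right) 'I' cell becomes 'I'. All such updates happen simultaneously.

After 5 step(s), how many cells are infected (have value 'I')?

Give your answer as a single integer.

Answer: 25

Derivation:
Step 0 (initial): 2 infected
Step 1: +5 new -> 7 infected
Step 2: +5 new -> 12 infected
Step 3: +5 new -> 17 infected
Step 4: +4 new -> 21 infected
Step 5: +4 new -> 25 infected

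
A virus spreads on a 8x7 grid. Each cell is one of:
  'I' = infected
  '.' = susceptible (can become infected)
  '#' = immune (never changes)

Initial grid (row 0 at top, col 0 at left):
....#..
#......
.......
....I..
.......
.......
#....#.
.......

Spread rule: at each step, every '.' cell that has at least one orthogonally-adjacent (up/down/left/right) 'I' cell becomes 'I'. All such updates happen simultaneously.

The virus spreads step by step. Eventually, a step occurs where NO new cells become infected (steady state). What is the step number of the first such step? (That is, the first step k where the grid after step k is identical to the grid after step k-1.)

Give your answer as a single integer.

Step 0 (initial): 1 infected
Step 1: +4 new -> 5 infected
Step 2: +8 new -> 13 infected
Step 3: +10 new -> 23 infected
Step 4: +11 new -> 34 infected
Step 5: +10 new -> 44 infected
Step 6: +5 new -> 49 infected
Step 7: +2 new -> 51 infected
Step 8: +1 new -> 52 infected
Step 9: +0 new -> 52 infected

Answer: 9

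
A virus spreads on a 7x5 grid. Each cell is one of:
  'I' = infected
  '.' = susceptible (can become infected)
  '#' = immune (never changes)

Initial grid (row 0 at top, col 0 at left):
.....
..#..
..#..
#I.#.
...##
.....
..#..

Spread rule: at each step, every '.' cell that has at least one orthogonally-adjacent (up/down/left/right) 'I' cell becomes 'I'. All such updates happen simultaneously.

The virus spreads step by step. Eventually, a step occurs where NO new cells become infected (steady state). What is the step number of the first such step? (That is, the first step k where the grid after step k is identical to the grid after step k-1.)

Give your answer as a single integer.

Answer: 10

Derivation:
Step 0 (initial): 1 infected
Step 1: +3 new -> 4 infected
Step 2: +5 new -> 9 infected
Step 3: +5 new -> 14 infected
Step 4: +4 new -> 18 infected
Step 5: +3 new -> 21 infected
Step 6: +3 new -> 24 infected
Step 7: +2 new -> 26 infected
Step 8: +1 new -> 27 infected
Step 9: +1 new -> 28 infected
Step 10: +0 new -> 28 infected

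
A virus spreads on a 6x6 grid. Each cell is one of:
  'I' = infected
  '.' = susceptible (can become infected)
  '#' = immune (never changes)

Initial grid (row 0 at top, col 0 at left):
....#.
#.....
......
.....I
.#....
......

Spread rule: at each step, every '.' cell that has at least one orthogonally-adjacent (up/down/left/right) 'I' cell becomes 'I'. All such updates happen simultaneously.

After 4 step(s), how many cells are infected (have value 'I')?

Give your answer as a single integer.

Step 0 (initial): 1 infected
Step 1: +3 new -> 4 infected
Step 2: +5 new -> 9 infected
Step 3: +6 new -> 15 infected
Step 4: +5 new -> 20 infected

Answer: 20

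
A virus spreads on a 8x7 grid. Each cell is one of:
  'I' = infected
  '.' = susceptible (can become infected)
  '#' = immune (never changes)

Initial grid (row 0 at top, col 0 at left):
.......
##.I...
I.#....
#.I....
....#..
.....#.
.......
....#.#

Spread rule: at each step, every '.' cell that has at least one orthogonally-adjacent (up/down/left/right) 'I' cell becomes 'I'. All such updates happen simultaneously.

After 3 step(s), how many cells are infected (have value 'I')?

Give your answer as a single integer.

Step 0 (initial): 3 infected
Step 1: +8 new -> 11 infected
Step 2: +8 new -> 19 infected
Step 3: +9 new -> 28 infected

Answer: 28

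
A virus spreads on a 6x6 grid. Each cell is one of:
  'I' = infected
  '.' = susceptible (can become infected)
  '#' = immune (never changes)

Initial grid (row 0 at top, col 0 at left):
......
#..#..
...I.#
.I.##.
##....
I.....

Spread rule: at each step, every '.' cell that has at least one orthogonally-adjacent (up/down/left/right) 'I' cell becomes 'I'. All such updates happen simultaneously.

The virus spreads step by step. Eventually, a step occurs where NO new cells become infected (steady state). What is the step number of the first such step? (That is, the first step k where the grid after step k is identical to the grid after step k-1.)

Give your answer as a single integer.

Answer: 7

Derivation:
Step 0 (initial): 3 infected
Step 1: +6 new -> 9 infected
Step 2: +6 new -> 15 infected
Step 3: +6 new -> 21 infected
Step 4: +5 new -> 26 infected
Step 5: +2 new -> 28 infected
Step 6: +1 new -> 29 infected
Step 7: +0 new -> 29 infected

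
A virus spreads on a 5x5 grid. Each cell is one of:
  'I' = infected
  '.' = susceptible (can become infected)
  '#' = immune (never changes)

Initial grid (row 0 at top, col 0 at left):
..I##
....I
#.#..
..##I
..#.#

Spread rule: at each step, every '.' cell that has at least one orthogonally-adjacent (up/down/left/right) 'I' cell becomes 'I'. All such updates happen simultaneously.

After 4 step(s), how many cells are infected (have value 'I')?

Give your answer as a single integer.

Answer: 13

Derivation:
Step 0 (initial): 3 infected
Step 1: +4 new -> 7 infected
Step 2: +3 new -> 10 infected
Step 3: +2 new -> 12 infected
Step 4: +1 new -> 13 infected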